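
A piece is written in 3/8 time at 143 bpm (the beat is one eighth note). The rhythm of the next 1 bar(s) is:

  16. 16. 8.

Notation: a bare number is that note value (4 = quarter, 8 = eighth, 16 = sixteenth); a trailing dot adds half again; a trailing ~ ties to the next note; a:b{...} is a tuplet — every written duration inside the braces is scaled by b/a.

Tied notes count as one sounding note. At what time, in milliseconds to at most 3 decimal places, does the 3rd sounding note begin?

1. 0.0ms @ 0 + 314.685ms (3/4)
2. 314.685ms @ 3/4 + 314.685ms (3/4)
3. 629.371ms @ 3/2 + 629.371ms (3/2)

note 3 onset = 3/2b = 629.371ms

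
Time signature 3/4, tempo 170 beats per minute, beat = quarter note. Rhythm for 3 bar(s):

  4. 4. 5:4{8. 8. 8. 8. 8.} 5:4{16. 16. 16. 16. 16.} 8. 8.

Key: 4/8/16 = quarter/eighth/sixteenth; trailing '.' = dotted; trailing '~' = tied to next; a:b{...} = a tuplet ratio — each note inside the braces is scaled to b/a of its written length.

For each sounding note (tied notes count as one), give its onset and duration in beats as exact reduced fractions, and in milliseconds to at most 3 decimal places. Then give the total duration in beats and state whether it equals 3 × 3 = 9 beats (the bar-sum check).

1) 0.0ms=0b +529.412ms=3/2b
2) 529.412ms=3/2b +529.412ms=3/2b
3) 1058.824ms=3b +211.765ms=3/5b
4) 1270.588ms=18/5b +211.765ms=3/5b
5) 1482.353ms=21/5b +211.765ms=3/5b
6) 1694.118ms=24/5b +211.765ms=3/5b
7) 1905.882ms=27/5b +211.765ms=3/5b
8) 2117.647ms=6b +105.882ms=3/10b
9) 2223.529ms=63/10b +105.882ms=3/10b
10) 2329.412ms=33/5b +105.882ms=3/10b
11) 2435.294ms=69/10b +105.882ms=3/10b
12) 2541.176ms=36/5b +105.882ms=3/10b
13) 2647.059ms=15/2b +264.706ms=3/4b
14) 2911.765ms=33/4b +264.706ms=3/4b
Σ=9b of 9 (170bpm 3/4) — PASS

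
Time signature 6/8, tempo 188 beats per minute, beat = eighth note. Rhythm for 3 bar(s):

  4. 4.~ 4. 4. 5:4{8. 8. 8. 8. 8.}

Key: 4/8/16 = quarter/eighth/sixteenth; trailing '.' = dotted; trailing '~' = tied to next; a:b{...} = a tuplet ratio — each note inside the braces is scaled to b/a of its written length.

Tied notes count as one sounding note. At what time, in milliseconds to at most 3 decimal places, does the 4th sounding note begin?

1. 0.0ms @ 0 + 957.447ms (3)
2. 957.447ms @ 3 + 1914.894ms (6)
3. 2872.34ms @ 9 + 957.447ms (3)
4. 3829.787ms @ 12 + 382.979ms (6/5)
5. 4212.766ms @ 66/5 + 382.979ms (6/5)
6. 4595.745ms @ 72/5 + 382.979ms (6/5)
7. 4978.723ms @ 78/5 + 382.979ms (6/5)
8. 5361.702ms @ 84/5 + 382.979ms (6/5)

note 4 onset = 12b = 3829.787ms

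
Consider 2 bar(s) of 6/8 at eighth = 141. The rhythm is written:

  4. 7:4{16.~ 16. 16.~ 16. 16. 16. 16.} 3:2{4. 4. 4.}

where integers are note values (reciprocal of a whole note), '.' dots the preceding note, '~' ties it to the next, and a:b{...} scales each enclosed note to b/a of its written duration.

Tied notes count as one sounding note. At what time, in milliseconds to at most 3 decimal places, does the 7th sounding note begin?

note 7 onset = 6b = 2553.191ms

1. 0.0ms @ 0 + 1276.596ms (3)
2. 1276.596ms @ 3 + 364.742ms (6/7)
3. 1641.337ms @ 27/7 + 364.742ms (6/7)
4. 2006.079ms @ 33/7 + 182.371ms (3/7)
5. 2188.45ms @ 36/7 + 182.371ms (3/7)
6. 2370.821ms @ 39/7 + 182.371ms (3/7)
7. 2553.191ms @ 6 + 851.064ms (2)
8. 3404.255ms @ 8 + 851.064ms (2)
9. 4255.319ms @ 10 + 851.064ms (2)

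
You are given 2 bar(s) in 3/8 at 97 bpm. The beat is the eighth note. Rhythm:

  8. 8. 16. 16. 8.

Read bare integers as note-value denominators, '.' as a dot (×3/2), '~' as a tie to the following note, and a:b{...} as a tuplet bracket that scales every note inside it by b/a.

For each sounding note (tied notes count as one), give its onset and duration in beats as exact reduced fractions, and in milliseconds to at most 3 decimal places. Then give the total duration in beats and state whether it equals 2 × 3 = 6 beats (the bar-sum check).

1) 0.0ms=0b +927.835ms=3/2b
2) 927.835ms=3/2b +927.835ms=3/2b
3) 1855.67ms=3b +463.918ms=3/4b
4) 2319.588ms=15/4b +463.918ms=3/4b
5) 2783.505ms=9/2b +927.835ms=3/2b
Σ=6b of 6 (97bpm 3/8) — PASS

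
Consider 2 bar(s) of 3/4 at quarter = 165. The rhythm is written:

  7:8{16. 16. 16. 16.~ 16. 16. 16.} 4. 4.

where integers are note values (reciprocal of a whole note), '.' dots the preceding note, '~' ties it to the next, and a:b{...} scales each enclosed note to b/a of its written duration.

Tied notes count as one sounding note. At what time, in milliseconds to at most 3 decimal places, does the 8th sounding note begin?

1. 0.0ms @ 0 + 155.844ms (3/7)
2. 155.844ms @ 3/7 + 155.844ms (3/7)
3. 311.688ms @ 6/7 + 155.844ms (3/7)
4. 467.532ms @ 9/7 + 311.688ms (6/7)
5. 779.221ms @ 15/7 + 155.844ms (3/7)
6. 935.065ms @ 18/7 + 155.844ms (3/7)
7. 1090.909ms @ 3 + 545.455ms (3/2)
8. 1636.364ms @ 9/2 + 545.455ms (3/2)

note 8 onset = 9/2b = 1636.364ms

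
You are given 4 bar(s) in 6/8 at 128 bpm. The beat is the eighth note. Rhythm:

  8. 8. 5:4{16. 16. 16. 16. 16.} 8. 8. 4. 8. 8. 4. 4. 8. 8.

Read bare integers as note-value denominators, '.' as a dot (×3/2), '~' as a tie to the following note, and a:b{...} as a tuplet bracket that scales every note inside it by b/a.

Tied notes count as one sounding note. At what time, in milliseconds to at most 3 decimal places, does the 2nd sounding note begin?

1. 0.0ms @ 0 + 703.125ms (3/2)
2. 703.125ms @ 3/2 + 703.125ms (3/2)
3. 1406.25ms @ 3 + 281.25ms (3/5)
4. 1687.5ms @ 18/5 + 281.25ms (3/5)
5. 1968.75ms @ 21/5 + 281.25ms (3/5)
6. 2250.0ms @ 24/5 + 281.25ms (3/5)
7. 2531.25ms @ 27/5 + 281.25ms (3/5)
8. 2812.5ms @ 6 + 703.125ms (3/2)
9. 3515.625ms @ 15/2 + 703.125ms (3/2)
10. 4218.75ms @ 9 + 1406.25ms (3)
11. 5625.0ms @ 12 + 703.125ms (3/2)
12. 6328.125ms @ 27/2 + 703.125ms (3/2)
13. 7031.25ms @ 15 + 1406.25ms (3)
14. 8437.5ms @ 18 + 1406.25ms (3)
15. 9843.75ms @ 21 + 703.125ms (3/2)
16. 10546.875ms @ 45/2 + 703.125ms (3/2)

note 2 onset = 3/2b = 703.125ms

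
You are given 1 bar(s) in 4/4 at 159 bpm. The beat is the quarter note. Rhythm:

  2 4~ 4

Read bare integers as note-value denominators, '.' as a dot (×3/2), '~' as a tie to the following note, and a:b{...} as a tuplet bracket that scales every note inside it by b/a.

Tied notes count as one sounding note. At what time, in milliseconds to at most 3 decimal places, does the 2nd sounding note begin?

1. 0.0ms @ 0 + 754.717ms (2)
2. 754.717ms @ 2 + 754.717ms (2)

note 2 onset = 2b = 754.717ms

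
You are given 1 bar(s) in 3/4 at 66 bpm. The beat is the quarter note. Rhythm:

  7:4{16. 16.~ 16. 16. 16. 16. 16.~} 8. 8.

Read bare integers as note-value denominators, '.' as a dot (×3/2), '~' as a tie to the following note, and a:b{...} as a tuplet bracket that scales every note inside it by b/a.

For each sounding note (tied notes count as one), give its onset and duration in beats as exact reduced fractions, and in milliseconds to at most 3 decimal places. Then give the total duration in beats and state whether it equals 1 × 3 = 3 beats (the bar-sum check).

1) 0.0ms=0b +194.805ms=3/14b
2) 194.805ms=3/14b +389.61ms=3/7b
3) 584.416ms=9/14b +194.805ms=3/14b
4) 779.221ms=6/7b +194.805ms=3/14b
5) 974.026ms=15/14b +194.805ms=3/14b
6) 1168.831ms=9/7b +876.623ms=27/28b
7) 2045.455ms=9/4b +681.818ms=3/4b
Σ=3b of 3 (66bpm 3/4) — PASS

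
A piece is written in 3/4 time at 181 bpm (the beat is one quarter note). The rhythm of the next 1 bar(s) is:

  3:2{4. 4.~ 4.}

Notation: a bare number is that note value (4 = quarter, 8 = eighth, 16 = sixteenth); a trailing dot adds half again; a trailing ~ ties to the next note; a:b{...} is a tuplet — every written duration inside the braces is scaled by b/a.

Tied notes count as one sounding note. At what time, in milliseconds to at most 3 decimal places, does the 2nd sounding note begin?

note 2 onset = 1b = 331.492ms

1. 0.0ms @ 0 + 331.492ms (1)
2. 331.492ms @ 1 + 662.983ms (2)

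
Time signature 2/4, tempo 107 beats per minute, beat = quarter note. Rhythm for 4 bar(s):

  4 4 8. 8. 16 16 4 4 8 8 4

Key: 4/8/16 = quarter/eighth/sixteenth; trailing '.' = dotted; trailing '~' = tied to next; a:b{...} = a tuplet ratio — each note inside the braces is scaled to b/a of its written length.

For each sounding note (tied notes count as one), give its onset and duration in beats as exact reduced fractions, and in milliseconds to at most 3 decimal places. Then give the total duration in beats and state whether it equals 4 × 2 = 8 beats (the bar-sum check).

1) 0.0ms=0b +560.748ms=1b
2) 560.748ms=1b +560.748ms=1b
3) 1121.495ms=2b +420.561ms=3/4b
4) 1542.056ms=11/4b +420.561ms=3/4b
5) 1962.617ms=7/2b +140.187ms=1/4b
6) 2102.804ms=15/4b +140.187ms=1/4b
7) 2242.991ms=4b +560.748ms=1b
8) 2803.738ms=5b +560.748ms=1b
9) 3364.486ms=6b +280.374ms=1/2b
10) 3644.86ms=13/2b +280.374ms=1/2b
11) 3925.234ms=7b +560.748ms=1b
Σ=8b of 8 (107bpm 2/4) — PASS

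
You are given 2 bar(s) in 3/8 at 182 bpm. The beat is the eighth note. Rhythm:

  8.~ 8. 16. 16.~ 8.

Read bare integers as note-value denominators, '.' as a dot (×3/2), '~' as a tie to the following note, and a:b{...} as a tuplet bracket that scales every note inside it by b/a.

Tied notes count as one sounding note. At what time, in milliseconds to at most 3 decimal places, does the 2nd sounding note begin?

1. 0.0ms @ 0 + 989.011ms (3)
2. 989.011ms @ 3 + 247.253ms (3/4)
3. 1236.264ms @ 15/4 + 741.758ms (9/4)

note 2 onset = 3b = 989.011ms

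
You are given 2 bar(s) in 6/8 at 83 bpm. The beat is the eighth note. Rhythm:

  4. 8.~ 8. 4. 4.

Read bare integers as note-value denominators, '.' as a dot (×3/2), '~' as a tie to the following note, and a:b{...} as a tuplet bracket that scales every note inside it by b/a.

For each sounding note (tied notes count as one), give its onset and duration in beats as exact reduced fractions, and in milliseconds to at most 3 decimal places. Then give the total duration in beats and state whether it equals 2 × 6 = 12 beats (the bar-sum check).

1) 0.0ms=0b +2168.675ms=3b
2) 2168.675ms=3b +2168.675ms=3b
3) 4337.349ms=6b +2168.675ms=3b
4) 6506.024ms=9b +2168.675ms=3b
Σ=12b of 12 (83bpm 6/8) — PASS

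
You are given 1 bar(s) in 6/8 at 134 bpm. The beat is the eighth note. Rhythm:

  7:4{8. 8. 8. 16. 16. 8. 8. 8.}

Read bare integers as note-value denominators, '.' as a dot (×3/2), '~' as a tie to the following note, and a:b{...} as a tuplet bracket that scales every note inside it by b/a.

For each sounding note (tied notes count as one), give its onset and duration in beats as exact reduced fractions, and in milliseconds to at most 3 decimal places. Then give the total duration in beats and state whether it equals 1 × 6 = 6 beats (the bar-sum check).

1) 0.0ms=0b +383.795ms=6/7b
2) 383.795ms=6/7b +383.795ms=6/7b
3) 767.591ms=12/7b +383.795ms=6/7b
4) 1151.386ms=18/7b +191.898ms=3/7b
5) 1343.284ms=3b +191.898ms=3/7b
6) 1535.181ms=24/7b +383.795ms=6/7b
7) 1918.977ms=30/7b +383.795ms=6/7b
8) 2302.772ms=36/7b +383.795ms=6/7b
Σ=6b of 6 (134bpm 6/8) — PASS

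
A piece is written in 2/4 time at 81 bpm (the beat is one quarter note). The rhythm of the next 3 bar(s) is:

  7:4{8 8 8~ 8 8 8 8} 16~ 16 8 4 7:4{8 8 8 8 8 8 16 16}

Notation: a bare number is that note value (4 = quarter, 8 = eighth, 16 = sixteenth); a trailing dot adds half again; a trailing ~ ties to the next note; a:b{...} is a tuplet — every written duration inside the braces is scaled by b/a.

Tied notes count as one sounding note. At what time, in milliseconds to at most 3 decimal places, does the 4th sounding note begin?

note 4 onset = 8/7b = 846.561ms

1. 0.0ms @ 0 + 211.64ms (2/7)
2. 211.64ms @ 2/7 + 211.64ms (2/7)
3. 423.28ms @ 4/7 + 423.28ms (4/7)
4. 846.561ms @ 8/7 + 211.64ms (2/7)
5. 1058.201ms @ 10/7 + 211.64ms (2/7)
6. 1269.841ms @ 12/7 + 211.64ms (2/7)
7. 1481.481ms @ 2 + 370.37ms (1/2)
8. 1851.852ms @ 5/2 + 370.37ms (1/2)
9. 2222.222ms @ 3 + 740.741ms (1)
10. 2962.963ms @ 4 + 211.64ms (2/7)
11. 3174.603ms @ 30/7 + 211.64ms (2/7)
12. 3386.243ms @ 32/7 + 211.64ms (2/7)
13. 3597.884ms @ 34/7 + 211.64ms (2/7)
14. 3809.524ms @ 36/7 + 211.64ms (2/7)
15. 4021.164ms @ 38/7 + 211.64ms (2/7)
16. 4232.804ms @ 40/7 + 105.82ms (1/7)
17. 4338.624ms @ 41/7 + 105.82ms (1/7)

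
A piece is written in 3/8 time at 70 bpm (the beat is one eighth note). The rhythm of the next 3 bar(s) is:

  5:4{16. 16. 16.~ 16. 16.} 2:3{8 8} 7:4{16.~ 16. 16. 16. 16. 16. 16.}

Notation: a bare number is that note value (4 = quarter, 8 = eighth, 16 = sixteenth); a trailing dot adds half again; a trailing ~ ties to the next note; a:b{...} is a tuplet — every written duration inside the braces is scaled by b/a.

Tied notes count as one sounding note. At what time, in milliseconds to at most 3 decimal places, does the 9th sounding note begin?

note 9 onset = 51/7b = 6244.898ms

1. 0.0ms @ 0 + 514.286ms (3/5)
2. 514.286ms @ 3/5 + 514.286ms (3/5)
3. 1028.571ms @ 6/5 + 1028.571ms (6/5)
4. 2057.143ms @ 12/5 + 514.286ms (3/5)
5. 2571.429ms @ 3 + 1285.714ms (3/2)
6. 3857.143ms @ 9/2 + 1285.714ms (3/2)
7. 5142.857ms @ 6 + 734.694ms (6/7)
8. 5877.551ms @ 48/7 + 367.347ms (3/7)
9. 6244.898ms @ 51/7 + 367.347ms (3/7)
10. 6612.245ms @ 54/7 + 367.347ms (3/7)
11. 6979.592ms @ 57/7 + 367.347ms (3/7)
12. 7346.939ms @ 60/7 + 367.347ms (3/7)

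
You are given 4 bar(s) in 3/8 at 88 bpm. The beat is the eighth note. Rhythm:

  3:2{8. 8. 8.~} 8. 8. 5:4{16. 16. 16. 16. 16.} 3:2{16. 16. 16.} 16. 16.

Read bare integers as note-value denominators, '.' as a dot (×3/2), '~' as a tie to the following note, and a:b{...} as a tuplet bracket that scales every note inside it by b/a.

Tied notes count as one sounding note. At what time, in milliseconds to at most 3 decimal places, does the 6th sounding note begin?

1. 0.0ms @ 0 + 681.818ms (1)
2. 681.818ms @ 1 + 681.818ms (1)
3. 1363.636ms @ 2 + 1704.545ms (5/2)
4. 3068.182ms @ 9/2 + 1022.727ms (3/2)
5. 4090.909ms @ 6 + 409.091ms (3/5)
6. 4500.0ms @ 33/5 + 409.091ms (3/5)
7. 4909.091ms @ 36/5 + 409.091ms (3/5)
8. 5318.182ms @ 39/5 + 409.091ms (3/5)
9. 5727.273ms @ 42/5 + 409.091ms (3/5)
10. 6136.364ms @ 9 + 340.909ms (1/2)
11. 6477.273ms @ 19/2 + 340.909ms (1/2)
12. 6818.182ms @ 10 + 340.909ms (1/2)
13. 7159.091ms @ 21/2 + 511.364ms (3/4)
14. 7670.455ms @ 45/4 + 511.364ms (3/4)

note 6 onset = 33/5b = 4500.0ms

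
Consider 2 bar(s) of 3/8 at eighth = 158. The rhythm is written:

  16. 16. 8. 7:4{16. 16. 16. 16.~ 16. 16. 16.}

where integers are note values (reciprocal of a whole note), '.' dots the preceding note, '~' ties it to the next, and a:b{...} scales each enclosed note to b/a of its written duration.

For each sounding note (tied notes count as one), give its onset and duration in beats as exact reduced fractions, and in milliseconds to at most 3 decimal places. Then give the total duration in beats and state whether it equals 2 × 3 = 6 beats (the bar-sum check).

1) 0.0ms=0b +284.81ms=3/4b
2) 284.81ms=3/4b +284.81ms=3/4b
3) 569.62ms=3/2b +569.62ms=3/2b
4) 1139.241ms=3b +162.749ms=3/7b
5) 1301.989ms=24/7b +162.749ms=3/7b
6) 1464.738ms=27/7b +162.749ms=3/7b
7) 1627.486ms=30/7b +325.497ms=6/7b
8) 1952.984ms=36/7b +162.749ms=3/7b
9) 2115.732ms=39/7b +162.749ms=3/7b
Σ=6b of 6 (158bpm 3/8) — PASS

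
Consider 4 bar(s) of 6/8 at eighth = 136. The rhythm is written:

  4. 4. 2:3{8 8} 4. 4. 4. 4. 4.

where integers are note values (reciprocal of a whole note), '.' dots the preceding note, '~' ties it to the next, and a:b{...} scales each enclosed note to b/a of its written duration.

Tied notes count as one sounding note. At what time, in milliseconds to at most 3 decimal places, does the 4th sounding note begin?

1. 0.0ms @ 0 + 1323.529ms (3)
2. 1323.529ms @ 3 + 1323.529ms (3)
3. 2647.059ms @ 6 + 661.765ms (3/2)
4. 3308.824ms @ 15/2 + 661.765ms (3/2)
5. 3970.588ms @ 9 + 1323.529ms (3)
6. 5294.118ms @ 12 + 1323.529ms (3)
7. 6617.647ms @ 15 + 1323.529ms (3)
8. 7941.176ms @ 18 + 1323.529ms (3)
9. 9264.706ms @ 21 + 1323.529ms (3)

note 4 onset = 15/2b = 3308.824ms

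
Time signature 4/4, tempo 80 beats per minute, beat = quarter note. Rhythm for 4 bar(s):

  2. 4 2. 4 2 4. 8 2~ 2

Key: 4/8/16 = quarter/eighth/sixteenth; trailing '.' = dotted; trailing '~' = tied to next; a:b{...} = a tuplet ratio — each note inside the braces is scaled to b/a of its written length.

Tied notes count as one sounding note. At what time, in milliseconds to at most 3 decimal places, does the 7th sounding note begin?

note 7 onset = 23/2b = 8625.0ms

1. 0.0ms @ 0 + 2250.0ms (3)
2. 2250.0ms @ 3 + 750.0ms (1)
3. 3000.0ms @ 4 + 2250.0ms (3)
4. 5250.0ms @ 7 + 750.0ms (1)
5. 6000.0ms @ 8 + 1500.0ms (2)
6. 7500.0ms @ 10 + 1125.0ms (3/2)
7. 8625.0ms @ 23/2 + 375.0ms (1/2)
8. 9000.0ms @ 12 + 3000.0ms (4)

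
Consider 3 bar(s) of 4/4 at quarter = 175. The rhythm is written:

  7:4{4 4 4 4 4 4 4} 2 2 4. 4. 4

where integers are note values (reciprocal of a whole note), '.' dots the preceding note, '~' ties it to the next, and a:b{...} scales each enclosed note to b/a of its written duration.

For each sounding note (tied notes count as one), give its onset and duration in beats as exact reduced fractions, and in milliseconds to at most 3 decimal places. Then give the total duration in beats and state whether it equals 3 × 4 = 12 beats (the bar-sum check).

1) 0.0ms=0b +195.918ms=4/7b
2) 195.918ms=4/7b +195.918ms=4/7b
3) 391.837ms=8/7b +195.918ms=4/7b
4) 587.755ms=12/7b +195.918ms=4/7b
5) 783.673ms=16/7b +195.918ms=4/7b
6) 979.592ms=20/7b +195.918ms=4/7b
7) 1175.51ms=24/7b +195.918ms=4/7b
8) 1371.429ms=4b +685.714ms=2b
9) 2057.143ms=6b +685.714ms=2b
10) 2742.857ms=8b +514.286ms=3/2b
11) 3257.143ms=19/2b +514.286ms=3/2b
12) 3771.429ms=11b +342.857ms=1b
Σ=12b of 12 (175bpm 4/4) — PASS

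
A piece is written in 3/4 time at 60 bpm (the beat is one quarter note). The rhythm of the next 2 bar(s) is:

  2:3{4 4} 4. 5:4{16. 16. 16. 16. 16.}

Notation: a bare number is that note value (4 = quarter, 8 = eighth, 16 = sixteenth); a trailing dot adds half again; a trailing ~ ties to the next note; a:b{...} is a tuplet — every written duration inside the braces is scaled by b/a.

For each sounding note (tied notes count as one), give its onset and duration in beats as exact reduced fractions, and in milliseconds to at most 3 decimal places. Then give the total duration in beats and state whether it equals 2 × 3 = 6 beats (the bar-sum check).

1) 0.0ms=0b +1500.0ms=3/2b
2) 1500.0ms=3/2b +1500.0ms=3/2b
3) 3000.0ms=3b +1500.0ms=3/2b
4) 4500.0ms=9/2b +300.0ms=3/10b
5) 4800.0ms=24/5b +300.0ms=3/10b
6) 5100.0ms=51/10b +300.0ms=3/10b
7) 5400.0ms=27/5b +300.0ms=3/10b
8) 5700.0ms=57/10b +300.0ms=3/10b
Σ=6b of 6 (60bpm 3/4) — PASS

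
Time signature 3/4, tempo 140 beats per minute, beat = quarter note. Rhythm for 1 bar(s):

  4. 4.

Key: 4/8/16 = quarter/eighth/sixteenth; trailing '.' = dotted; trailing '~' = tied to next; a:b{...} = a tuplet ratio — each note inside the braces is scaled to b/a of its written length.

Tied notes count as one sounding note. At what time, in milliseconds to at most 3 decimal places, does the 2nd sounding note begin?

note 2 onset = 3/2b = 642.857ms

1. 0.0ms @ 0 + 642.857ms (3/2)
2. 642.857ms @ 3/2 + 642.857ms (3/2)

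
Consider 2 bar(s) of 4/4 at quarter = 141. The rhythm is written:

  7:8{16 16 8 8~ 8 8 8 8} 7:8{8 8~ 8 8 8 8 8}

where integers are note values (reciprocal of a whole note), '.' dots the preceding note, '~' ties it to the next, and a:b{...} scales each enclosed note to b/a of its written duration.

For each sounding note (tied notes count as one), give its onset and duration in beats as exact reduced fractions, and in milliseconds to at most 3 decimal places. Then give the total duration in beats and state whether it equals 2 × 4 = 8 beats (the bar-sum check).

1) 0.0ms=0b +121.581ms=2/7b
2) 121.581ms=2/7b +121.581ms=2/7b
3) 243.161ms=4/7b +243.161ms=4/7b
4) 486.322ms=8/7b +486.322ms=8/7b
5) 972.644ms=16/7b +243.161ms=4/7b
6) 1215.805ms=20/7b +243.161ms=4/7b
7) 1458.967ms=24/7b +243.161ms=4/7b
8) 1702.128ms=4b +243.161ms=4/7b
9) 1945.289ms=32/7b +486.322ms=8/7b
10) 2431.611ms=40/7b +243.161ms=4/7b
11) 2674.772ms=44/7b +243.161ms=4/7b
12) 2917.933ms=48/7b +243.161ms=4/7b
13) 3161.094ms=52/7b +243.161ms=4/7b
Σ=8b of 8 (141bpm 4/4) — PASS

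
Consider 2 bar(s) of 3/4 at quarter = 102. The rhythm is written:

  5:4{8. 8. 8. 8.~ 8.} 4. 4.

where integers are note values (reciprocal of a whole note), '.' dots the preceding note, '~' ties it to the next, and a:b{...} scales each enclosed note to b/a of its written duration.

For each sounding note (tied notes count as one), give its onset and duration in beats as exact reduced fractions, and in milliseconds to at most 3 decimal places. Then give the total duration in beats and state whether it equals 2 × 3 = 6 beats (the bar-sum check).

1) 0.0ms=0b +352.941ms=3/5b
2) 352.941ms=3/5b +352.941ms=3/5b
3) 705.882ms=6/5b +352.941ms=3/5b
4) 1058.824ms=9/5b +705.882ms=6/5b
5) 1764.706ms=3b +882.353ms=3/2b
6) 2647.059ms=9/2b +882.353ms=3/2b
Σ=6b of 6 (102bpm 3/4) — PASS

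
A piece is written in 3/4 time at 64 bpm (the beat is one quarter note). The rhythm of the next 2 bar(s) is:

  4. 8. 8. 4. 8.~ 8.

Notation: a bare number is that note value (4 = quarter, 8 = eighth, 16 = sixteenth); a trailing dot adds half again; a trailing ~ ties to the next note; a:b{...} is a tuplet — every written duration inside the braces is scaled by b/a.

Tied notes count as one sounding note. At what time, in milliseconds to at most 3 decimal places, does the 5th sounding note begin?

1. 0.0ms @ 0 + 1406.25ms (3/2)
2. 1406.25ms @ 3/2 + 703.125ms (3/4)
3. 2109.375ms @ 9/4 + 703.125ms (3/4)
4. 2812.5ms @ 3 + 1406.25ms (3/2)
5. 4218.75ms @ 9/2 + 1406.25ms (3/2)

note 5 onset = 9/2b = 4218.75ms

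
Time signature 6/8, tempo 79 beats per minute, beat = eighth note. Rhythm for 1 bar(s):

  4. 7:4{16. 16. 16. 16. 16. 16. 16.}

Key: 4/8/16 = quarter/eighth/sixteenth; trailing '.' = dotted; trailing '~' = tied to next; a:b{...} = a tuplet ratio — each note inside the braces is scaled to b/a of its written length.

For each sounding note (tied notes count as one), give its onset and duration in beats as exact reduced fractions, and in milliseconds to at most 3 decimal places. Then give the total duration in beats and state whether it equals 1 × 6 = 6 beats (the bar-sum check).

1) 0.0ms=0b +2278.481ms=3b
2) 2278.481ms=3b +325.497ms=3/7b
3) 2603.978ms=24/7b +325.497ms=3/7b
4) 2929.476ms=27/7b +325.497ms=3/7b
5) 3254.973ms=30/7b +325.497ms=3/7b
6) 3580.47ms=33/7b +325.497ms=3/7b
7) 3905.967ms=36/7b +325.497ms=3/7b
8) 4231.465ms=39/7b +325.497ms=3/7b
Σ=6b of 6 (79bpm 6/8) — PASS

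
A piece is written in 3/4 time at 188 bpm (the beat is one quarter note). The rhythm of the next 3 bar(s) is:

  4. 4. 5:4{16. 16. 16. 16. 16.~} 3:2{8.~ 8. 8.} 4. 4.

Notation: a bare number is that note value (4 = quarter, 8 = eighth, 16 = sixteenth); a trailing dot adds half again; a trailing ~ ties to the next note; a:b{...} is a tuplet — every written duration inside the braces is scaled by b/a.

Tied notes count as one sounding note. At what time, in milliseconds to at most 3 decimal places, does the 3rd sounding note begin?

1. 0.0ms @ 0 + 478.723ms (3/2)
2. 478.723ms @ 3/2 + 478.723ms (3/2)
3. 957.447ms @ 3 + 95.745ms (3/10)
4. 1053.191ms @ 33/10 + 95.745ms (3/10)
5. 1148.936ms @ 18/5 + 95.745ms (3/10)
6. 1244.681ms @ 39/10 + 95.745ms (3/10)
7. 1340.426ms @ 21/5 + 414.894ms (13/10)
8. 1755.319ms @ 11/2 + 159.574ms (1/2)
9. 1914.894ms @ 6 + 478.723ms (3/2)
10. 2393.617ms @ 15/2 + 478.723ms (3/2)

note 3 onset = 3b = 957.447ms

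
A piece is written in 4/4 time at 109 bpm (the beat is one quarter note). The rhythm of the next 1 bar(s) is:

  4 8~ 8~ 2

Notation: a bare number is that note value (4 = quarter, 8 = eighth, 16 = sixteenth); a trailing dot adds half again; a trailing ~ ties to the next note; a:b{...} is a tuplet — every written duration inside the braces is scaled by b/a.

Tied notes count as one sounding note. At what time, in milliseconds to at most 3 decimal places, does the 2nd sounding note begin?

1. 0.0ms @ 0 + 550.459ms (1)
2. 550.459ms @ 1 + 1651.376ms (3)

note 2 onset = 1b = 550.459ms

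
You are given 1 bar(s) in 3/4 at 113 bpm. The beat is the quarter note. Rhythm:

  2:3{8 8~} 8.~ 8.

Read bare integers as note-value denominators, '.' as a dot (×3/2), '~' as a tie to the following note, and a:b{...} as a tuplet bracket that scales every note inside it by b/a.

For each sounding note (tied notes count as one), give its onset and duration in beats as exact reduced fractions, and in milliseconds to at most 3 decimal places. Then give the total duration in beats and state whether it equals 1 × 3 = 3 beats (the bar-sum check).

1) 0.0ms=0b +398.23ms=3/4b
2) 398.23ms=3/4b +1194.69ms=9/4b
Σ=3b of 3 (113bpm 3/4) — PASS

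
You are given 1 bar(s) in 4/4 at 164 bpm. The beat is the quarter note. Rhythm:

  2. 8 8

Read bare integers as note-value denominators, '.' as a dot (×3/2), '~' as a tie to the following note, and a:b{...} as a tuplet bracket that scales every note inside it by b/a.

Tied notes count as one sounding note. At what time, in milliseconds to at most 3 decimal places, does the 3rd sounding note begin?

1. 0.0ms @ 0 + 1097.561ms (3)
2. 1097.561ms @ 3 + 182.927ms (1/2)
3. 1280.488ms @ 7/2 + 182.927ms (1/2)

note 3 onset = 7/2b = 1280.488ms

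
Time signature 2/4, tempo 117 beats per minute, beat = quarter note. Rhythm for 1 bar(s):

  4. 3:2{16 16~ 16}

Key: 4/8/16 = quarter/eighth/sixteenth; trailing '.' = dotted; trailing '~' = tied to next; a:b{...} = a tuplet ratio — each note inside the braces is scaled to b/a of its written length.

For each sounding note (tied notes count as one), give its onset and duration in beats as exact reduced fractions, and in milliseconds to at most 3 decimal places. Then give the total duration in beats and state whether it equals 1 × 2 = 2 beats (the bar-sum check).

1) 0.0ms=0b +769.231ms=3/2b
2) 769.231ms=3/2b +85.47ms=1/6b
3) 854.701ms=5/3b +170.94ms=1/3b
Σ=2b of 2 (117bpm 2/4) — PASS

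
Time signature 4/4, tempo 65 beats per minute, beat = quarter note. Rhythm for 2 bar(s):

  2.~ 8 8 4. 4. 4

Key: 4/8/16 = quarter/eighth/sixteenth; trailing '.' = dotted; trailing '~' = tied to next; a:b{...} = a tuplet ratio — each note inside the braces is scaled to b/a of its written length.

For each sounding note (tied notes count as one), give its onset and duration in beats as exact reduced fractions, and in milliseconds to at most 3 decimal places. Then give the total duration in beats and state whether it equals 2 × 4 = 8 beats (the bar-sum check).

1) 0.0ms=0b +3230.769ms=7/2b
2) 3230.769ms=7/2b +461.538ms=1/2b
3) 3692.308ms=4b +1384.615ms=3/2b
4) 5076.923ms=11/2b +1384.615ms=3/2b
5) 6461.538ms=7b +923.077ms=1b
Σ=8b of 8 (65bpm 4/4) — PASS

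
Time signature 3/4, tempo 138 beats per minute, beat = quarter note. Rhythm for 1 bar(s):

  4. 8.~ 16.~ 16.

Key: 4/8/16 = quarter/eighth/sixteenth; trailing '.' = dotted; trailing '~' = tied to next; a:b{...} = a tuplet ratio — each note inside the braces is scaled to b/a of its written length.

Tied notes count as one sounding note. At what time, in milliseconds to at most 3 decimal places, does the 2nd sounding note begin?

1. 0.0ms @ 0 + 652.174ms (3/2)
2. 652.174ms @ 3/2 + 652.174ms (3/2)

note 2 onset = 3/2b = 652.174ms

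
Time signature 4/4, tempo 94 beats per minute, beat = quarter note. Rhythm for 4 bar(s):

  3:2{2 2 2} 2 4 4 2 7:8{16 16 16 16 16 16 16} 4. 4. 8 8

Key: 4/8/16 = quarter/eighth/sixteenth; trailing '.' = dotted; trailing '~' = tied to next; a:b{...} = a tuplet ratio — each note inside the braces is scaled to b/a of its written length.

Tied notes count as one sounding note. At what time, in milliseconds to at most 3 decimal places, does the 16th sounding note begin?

1. 0.0ms @ 0 + 851.064ms (4/3)
2. 851.064ms @ 4/3 + 851.064ms (4/3)
3. 1702.128ms @ 8/3 + 851.064ms (4/3)
4. 2553.191ms @ 4 + 1276.596ms (2)
5. 3829.787ms @ 6 + 638.298ms (1)
6. 4468.085ms @ 7 + 638.298ms (1)
7. 5106.383ms @ 8 + 1276.596ms (2)
8. 6382.979ms @ 10 + 182.371ms (2/7)
9. 6565.35ms @ 72/7 + 182.371ms (2/7)
10. 6747.72ms @ 74/7 + 182.371ms (2/7)
11. 6930.091ms @ 76/7 + 182.371ms (2/7)
12. 7112.462ms @ 78/7 + 182.371ms (2/7)
13. 7294.833ms @ 80/7 + 182.371ms (2/7)
14. 7477.204ms @ 82/7 + 182.371ms (2/7)
15. 7659.574ms @ 12 + 957.447ms (3/2)
16. 8617.021ms @ 27/2 + 957.447ms (3/2)
17. 9574.468ms @ 15 + 319.149ms (1/2)
18. 9893.617ms @ 31/2 + 319.149ms (1/2)

note 16 onset = 27/2b = 8617.021ms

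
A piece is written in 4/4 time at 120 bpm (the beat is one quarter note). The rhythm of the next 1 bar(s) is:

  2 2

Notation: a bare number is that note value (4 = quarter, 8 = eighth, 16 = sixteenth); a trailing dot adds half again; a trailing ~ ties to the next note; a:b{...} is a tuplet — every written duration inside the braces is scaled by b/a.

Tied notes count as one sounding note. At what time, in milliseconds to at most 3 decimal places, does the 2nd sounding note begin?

note 2 onset = 2b = 1000.0ms

1. 0.0ms @ 0 + 1000.0ms (2)
2. 1000.0ms @ 2 + 1000.0ms (2)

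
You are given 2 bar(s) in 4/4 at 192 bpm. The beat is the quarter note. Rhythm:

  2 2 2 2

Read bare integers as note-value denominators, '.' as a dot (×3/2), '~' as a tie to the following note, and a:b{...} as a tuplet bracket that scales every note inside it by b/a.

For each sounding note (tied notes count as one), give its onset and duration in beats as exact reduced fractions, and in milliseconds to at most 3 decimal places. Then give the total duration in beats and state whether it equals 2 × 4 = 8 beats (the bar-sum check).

1) 0.0ms=0b +625.0ms=2b
2) 625.0ms=2b +625.0ms=2b
3) 1250.0ms=4b +625.0ms=2b
4) 1875.0ms=6b +625.0ms=2b
Σ=8b of 8 (192bpm 4/4) — PASS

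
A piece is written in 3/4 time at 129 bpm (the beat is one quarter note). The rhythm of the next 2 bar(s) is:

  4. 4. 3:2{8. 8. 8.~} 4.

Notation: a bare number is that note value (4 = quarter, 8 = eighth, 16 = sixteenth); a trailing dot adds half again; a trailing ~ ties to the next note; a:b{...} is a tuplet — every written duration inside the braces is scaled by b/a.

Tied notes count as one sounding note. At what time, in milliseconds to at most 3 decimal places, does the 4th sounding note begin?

note 4 onset = 7/2b = 1627.907ms

1. 0.0ms @ 0 + 697.674ms (3/2)
2. 697.674ms @ 3/2 + 697.674ms (3/2)
3. 1395.349ms @ 3 + 232.558ms (1/2)
4. 1627.907ms @ 7/2 + 232.558ms (1/2)
5. 1860.465ms @ 4 + 930.233ms (2)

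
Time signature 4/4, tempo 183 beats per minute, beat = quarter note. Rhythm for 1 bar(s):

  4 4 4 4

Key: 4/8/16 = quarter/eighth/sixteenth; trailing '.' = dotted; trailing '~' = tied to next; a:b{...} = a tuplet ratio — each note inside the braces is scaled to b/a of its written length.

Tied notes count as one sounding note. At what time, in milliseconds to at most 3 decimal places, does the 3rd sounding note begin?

1. 0.0ms @ 0 + 327.869ms (1)
2. 327.869ms @ 1 + 327.869ms (1)
3. 655.738ms @ 2 + 327.869ms (1)
4. 983.607ms @ 3 + 327.869ms (1)

note 3 onset = 2b = 655.738ms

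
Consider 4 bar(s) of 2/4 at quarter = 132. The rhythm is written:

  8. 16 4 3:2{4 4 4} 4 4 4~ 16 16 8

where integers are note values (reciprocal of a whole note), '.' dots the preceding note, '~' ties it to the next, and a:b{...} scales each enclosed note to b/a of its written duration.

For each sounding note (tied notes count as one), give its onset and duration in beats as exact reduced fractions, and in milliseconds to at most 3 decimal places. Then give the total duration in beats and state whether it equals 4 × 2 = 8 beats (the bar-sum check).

1) 0.0ms=0b +340.909ms=3/4b
2) 340.909ms=3/4b +113.636ms=1/4b
3) 454.545ms=1b +454.545ms=1b
4) 909.091ms=2b +303.03ms=2/3b
5) 1212.121ms=8/3b +303.03ms=2/3b
6) 1515.152ms=10/3b +303.03ms=2/3b
7) 1818.182ms=4b +454.545ms=1b
8) 2272.727ms=5b +454.545ms=1b
9) 2727.273ms=6b +568.182ms=5/4b
10) 3295.455ms=29/4b +113.636ms=1/4b
11) 3409.091ms=15/2b +227.273ms=1/2b
Σ=8b of 8 (132bpm 2/4) — PASS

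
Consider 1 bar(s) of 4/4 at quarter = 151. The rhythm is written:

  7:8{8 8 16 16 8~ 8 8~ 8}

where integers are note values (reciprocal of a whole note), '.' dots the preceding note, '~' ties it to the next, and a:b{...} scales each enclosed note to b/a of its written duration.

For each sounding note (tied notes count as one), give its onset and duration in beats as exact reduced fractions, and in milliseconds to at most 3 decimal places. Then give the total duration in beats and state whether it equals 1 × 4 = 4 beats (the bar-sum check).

1) 0.0ms=0b +227.058ms=4/7b
2) 227.058ms=4/7b +227.058ms=4/7b
3) 454.115ms=8/7b +113.529ms=2/7b
4) 567.644ms=10/7b +113.529ms=2/7b
5) 681.173ms=12/7b +454.115ms=8/7b
6) 1135.289ms=20/7b +454.115ms=8/7b
Σ=4b of 4 (151bpm 4/4) — PASS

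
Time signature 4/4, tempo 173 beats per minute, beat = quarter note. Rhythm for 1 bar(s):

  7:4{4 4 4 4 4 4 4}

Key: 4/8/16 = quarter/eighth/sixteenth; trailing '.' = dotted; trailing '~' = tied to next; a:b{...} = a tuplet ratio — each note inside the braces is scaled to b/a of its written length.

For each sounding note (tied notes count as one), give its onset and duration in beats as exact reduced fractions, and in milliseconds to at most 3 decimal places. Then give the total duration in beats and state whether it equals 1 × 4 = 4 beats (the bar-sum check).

1) 0.0ms=0b +198.183ms=4/7b
2) 198.183ms=4/7b +198.183ms=4/7b
3) 396.367ms=8/7b +198.183ms=4/7b
4) 594.55ms=12/7b +198.183ms=4/7b
5) 792.733ms=16/7b +198.183ms=4/7b
6) 990.917ms=20/7b +198.183ms=4/7b
7) 1189.1ms=24/7b +198.183ms=4/7b
Σ=4b of 4 (173bpm 4/4) — PASS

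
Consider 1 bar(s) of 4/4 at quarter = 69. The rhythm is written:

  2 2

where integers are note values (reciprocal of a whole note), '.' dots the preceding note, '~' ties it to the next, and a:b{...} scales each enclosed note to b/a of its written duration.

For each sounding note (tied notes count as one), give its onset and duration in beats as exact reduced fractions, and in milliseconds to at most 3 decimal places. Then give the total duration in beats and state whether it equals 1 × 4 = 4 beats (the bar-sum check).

1) 0.0ms=0b +1739.13ms=2b
2) 1739.13ms=2b +1739.13ms=2b
Σ=4b of 4 (69bpm 4/4) — PASS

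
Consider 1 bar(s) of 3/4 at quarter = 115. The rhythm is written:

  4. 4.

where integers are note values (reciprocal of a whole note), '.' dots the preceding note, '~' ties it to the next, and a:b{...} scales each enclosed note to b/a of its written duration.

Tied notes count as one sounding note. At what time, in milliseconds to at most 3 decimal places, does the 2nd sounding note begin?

note 2 onset = 3/2b = 782.609ms

1. 0.0ms @ 0 + 782.609ms (3/2)
2. 782.609ms @ 3/2 + 782.609ms (3/2)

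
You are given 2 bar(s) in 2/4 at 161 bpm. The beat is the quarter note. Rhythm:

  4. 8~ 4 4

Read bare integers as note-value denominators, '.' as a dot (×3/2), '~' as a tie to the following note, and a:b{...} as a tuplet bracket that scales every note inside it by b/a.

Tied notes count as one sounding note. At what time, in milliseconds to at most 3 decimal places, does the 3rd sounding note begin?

1. 0.0ms @ 0 + 559.006ms (3/2)
2. 559.006ms @ 3/2 + 559.006ms (3/2)
3. 1118.012ms @ 3 + 372.671ms (1)

note 3 onset = 3b = 1118.012ms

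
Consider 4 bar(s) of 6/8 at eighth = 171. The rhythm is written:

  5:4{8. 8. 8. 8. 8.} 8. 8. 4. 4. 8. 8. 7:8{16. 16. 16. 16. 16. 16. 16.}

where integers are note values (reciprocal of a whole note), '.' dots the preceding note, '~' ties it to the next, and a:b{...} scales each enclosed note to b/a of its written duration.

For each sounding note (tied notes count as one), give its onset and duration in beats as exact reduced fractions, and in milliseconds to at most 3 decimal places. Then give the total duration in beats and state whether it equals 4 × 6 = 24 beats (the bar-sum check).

1) 0.0ms=0b +421.053ms=6/5b
2) 421.053ms=6/5b +421.053ms=6/5b
3) 842.105ms=12/5b +421.053ms=6/5b
4) 1263.158ms=18/5b +421.053ms=6/5b
5) 1684.211ms=24/5b +421.053ms=6/5b
6) 2105.263ms=6b +526.316ms=3/2b
7) 2631.579ms=15/2b +526.316ms=3/2b
8) 3157.895ms=9b +1052.632ms=3b
9) 4210.526ms=12b +1052.632ms=3b
10) 5263.158ms=15b +526.316ms=3/2b
11) 5789.474ms=33/2b +526.316ms=3/2b
12) 6315.789ms=18b +300.752ms=6/7b
13) 6616.541ms=132/7b +300.752ms=6/7b
14) 6917.293ms=138/7b +300.752ms=6/7b
15) 7218.045ms=144/7b +300.752ms=6/7b
16) 7518.797ms=150/7b +300.752ms=6/7b
17) 7819.549ms=156/7b +300.752ms=6/7b
18) 8120.301ms=162/7b +300.752ms=6/7b
Σ=24b of 24 (171bpm 6/8) — PASS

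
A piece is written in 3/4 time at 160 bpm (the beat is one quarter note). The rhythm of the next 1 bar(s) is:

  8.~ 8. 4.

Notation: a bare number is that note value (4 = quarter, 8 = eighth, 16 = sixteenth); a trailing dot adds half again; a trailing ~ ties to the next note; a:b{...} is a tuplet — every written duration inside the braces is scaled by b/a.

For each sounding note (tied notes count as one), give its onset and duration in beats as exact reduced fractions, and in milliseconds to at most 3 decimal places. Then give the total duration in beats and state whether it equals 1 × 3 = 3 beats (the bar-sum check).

1) 0.0ms=0b +562.5ms=3/2b
2) 562.5ms=3/2b +562.5ms=3/2b
Σ=3b of 3 (160bpm 3/4) — PASS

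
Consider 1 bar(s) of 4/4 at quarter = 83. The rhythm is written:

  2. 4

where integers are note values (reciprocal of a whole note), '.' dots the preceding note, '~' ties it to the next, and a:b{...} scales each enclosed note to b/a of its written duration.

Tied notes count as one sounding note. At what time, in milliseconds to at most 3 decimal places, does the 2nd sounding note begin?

note 2 onset = 3b = 2168.675ms

1. 0.0ms @ 0 + 2168.675ms (3)
2. 2168.675ms @ 3 + 722.892ms (1)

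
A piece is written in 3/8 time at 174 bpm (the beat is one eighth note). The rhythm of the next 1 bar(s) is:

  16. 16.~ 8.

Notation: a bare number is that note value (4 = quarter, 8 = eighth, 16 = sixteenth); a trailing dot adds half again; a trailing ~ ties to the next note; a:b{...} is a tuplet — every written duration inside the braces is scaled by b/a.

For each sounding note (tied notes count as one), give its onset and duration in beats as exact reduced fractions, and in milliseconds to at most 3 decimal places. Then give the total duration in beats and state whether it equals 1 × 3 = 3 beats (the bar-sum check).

1) 0.0ms=0b +258.621ms=3/4b
2) 258.621ms=3/4b +775.862ms=9/4b
Σ=3b of 3 (174bpm 3/8) — PASS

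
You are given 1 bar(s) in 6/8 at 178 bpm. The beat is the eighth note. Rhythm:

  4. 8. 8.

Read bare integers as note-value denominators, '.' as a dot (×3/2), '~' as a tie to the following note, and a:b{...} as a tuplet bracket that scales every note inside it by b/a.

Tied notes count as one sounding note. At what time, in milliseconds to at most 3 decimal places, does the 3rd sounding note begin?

note 3 onset = 9/2b = 1516.854ms

1. 0.0ms @ 0 + 1011.236ms (3)
2. 1011.236ms @ 3 + 505.618ms (3/2)
3. 1516.854ms @ 9/2 + 505.618ms (3/2)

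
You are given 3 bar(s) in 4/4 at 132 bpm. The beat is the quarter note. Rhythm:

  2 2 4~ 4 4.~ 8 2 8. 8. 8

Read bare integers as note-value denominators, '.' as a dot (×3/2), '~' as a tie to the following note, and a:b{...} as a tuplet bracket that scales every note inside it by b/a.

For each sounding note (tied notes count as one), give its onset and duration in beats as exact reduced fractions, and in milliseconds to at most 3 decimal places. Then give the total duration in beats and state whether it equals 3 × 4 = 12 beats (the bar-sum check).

1) 0.0ms=0b +909.091ms=2b
2) 909.091ms=2b +909.091ms=2b
3) 1818.182ms=4b +909.091ms=2b
4) 2727.273ms=6b +909.091ms=2b
5) 3636.364ms=8b +909.091ms=2b
6) 4545.455ms=10b +340.909ms=3/4b
7) 4886.364ms=43/4b +340.909ms=3/4b
8) 5227.273ms=23/2b +227.273ms=1/2b
Σ=12b of 12 (132bpm 4/4) — PASS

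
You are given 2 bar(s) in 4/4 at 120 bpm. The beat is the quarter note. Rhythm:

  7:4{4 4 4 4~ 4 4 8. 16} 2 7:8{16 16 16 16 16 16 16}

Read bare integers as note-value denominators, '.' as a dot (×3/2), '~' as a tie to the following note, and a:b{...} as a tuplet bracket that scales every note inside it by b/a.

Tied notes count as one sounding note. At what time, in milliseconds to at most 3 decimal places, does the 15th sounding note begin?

note 15 onset = 54/7b = 3857.143ms

1. 0.0ms @ 0 + 285.714ms (4/7)
2. 285.714ms @ 4/7 + 285.714ms (4/7)
3. 571.429ms @ 8/7 + 285.714ms (4/7)
4. 857.143ms @ 12/7 + 571.429ms (8/7)
5. 1428.571ms @ 20/7 + 285.714ms (4/7)
6. 1714.286ms @ 24/7 + 214.286ms (3/7)
7. 1928.571ms @ 27/7 + 71.429ms (1/7)
8. 2000.0ms @ 4 + 1000.0ms (2)
9. 3000.0ms @ 6 + 142.857ms (2/7)
10. 3142.857ms @ 44/7 + 142.857ms (2/7)
11. 3285.714ms @ 46/7 + 142.857ms (2/7)
12. 3428.571ms @ 48/7 + 142.857ms (2/7)
13. 3571.429ms @ 50/7 + 142.857ms (2/7)
14. 3714.286ms @ 52/7 + 142.857ms (2/7)
15. 3857.143ms @ 54/7 + 142.857ms (2/7)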